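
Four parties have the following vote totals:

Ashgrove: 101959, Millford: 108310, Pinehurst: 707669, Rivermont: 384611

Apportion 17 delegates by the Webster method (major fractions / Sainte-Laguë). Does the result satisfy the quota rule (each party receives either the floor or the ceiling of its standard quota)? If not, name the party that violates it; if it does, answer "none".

Standard quotas: Ashgrove 1.331, Millford 1.414, Pinehurst 9.236, Rivermont 5.020.
Webster allocation: Ashgrove 1, Millford 1, Pinehurst 10, Rivermont 5.
Every allocation lies between the lower and upper quota.

none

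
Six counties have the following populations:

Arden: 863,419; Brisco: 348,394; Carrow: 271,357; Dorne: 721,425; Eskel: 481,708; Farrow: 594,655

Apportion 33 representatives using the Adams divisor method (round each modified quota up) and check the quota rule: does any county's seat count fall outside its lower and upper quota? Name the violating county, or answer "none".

Standard quotas: Arden 8.684, Brisco 3.504, Carrow 2.729, Dorne 7.256, Eskel 4.845, Farrow 5.981.
Adams allocation: Arden 8, Brisco 4, Carrow 3, Dorne 7, Eskel 5, Farrow 6.
Every allocation lies between the lower and upper quota.

none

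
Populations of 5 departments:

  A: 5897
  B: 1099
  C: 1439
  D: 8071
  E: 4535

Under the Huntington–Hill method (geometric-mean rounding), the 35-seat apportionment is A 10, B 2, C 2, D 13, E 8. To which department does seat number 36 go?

Priority for the next seat is population ÷ (√(s·(s+1))).
Priorities: A 562.257, B 448.665, C 587.469, D 598.262, E 534.455.
Highest priority: D.

D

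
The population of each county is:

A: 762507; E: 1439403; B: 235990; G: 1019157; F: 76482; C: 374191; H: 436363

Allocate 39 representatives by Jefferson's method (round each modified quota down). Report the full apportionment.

A=7; E=14; B=2; G=9; F=0; C=3; H=4

Standard divisor 4344093/39 ≈ 111387; standard quotas: A 6.846, E 12.923, B 2.119, G 9.150, F 0.687, C 3.359, H 3.918.
Rounding down gives 6, 12, 2, 9, 0, 3, 3 = 35 seats, so the divisor must be adjusted.
With modified divisor 102400: modified quotas A 7.446, E 14.057, B 2.305, G 9.953, F 0.747, C 3.654, H 4.261.
Rounding down: A 7, E 14, B 2, G 9, F 0, C 3, H 4 (total 39).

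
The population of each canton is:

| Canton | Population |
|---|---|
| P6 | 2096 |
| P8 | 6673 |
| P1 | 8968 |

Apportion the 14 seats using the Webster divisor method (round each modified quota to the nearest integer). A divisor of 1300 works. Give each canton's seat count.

P6=2; P8=5; P1=7

With modified divisor 1300: modified quotas P6 1.612, P8 5.133, P1 6.898.
Rounding to the nearest integer: P6 2, P8 5, P1 7 (total 14).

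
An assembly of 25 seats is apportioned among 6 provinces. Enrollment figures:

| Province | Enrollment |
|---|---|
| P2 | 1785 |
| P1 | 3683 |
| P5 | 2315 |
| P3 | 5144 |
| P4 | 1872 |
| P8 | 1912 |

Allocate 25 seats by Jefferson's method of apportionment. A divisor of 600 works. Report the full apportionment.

P2 2; P1 6; P5 3; P3 8; P4 3; P8 3

With modified divisor 600: modified quotas P2 2.975, P1 6.138, P5 3.858, P3 8.573, P4 3.120, P8 3.187.
Rounding down: P2 2, P1 6, P5 3, P3 8, P4 3, P8 3 (total 25).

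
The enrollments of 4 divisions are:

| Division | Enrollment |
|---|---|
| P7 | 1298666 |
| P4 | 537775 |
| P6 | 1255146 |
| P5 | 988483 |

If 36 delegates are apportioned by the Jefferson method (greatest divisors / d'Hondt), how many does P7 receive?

Standard divisor 4080070/36 ≈ 113335.278; standard quotas: P7 11.459, P4 4.745, P6 11.075, P5 8.722.
Rounding down gives 11, 4, 11, 8 = 34 seats, so the divisor must be adjusted.
With modified divisor 108022: modified quotas P7 12.022, P4 4.978, P6 11.619, P5 9.151.
Rounding down: P7 12, P4 4, P6 11, P5 9 (total 36).
P7 receives 12.

12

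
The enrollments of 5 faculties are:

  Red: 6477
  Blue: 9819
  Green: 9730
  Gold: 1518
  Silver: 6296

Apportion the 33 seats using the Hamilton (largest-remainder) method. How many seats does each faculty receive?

Red: 6, Blue: 10, Green: 10, Gold: 1, Silver: 6

Standard divisor: 33840 ÷ 33 ≈ 1025.455.
Standard quotas: Red 6.3162, Blue 9.5753, Green 9.4885, Gold 1.4803, Silver 6.1397.
Lower quotas: Red 6, Blue 9, Green 9, Gold 1, Silver 6 (sum 31, leaving 2 seats).
Remainders in descending order: Blue 0.5753, Green 0.4885, Gold 0.4803, Red 0.3162, Silver 0.1397.
The surplus seats go to Blue, Green.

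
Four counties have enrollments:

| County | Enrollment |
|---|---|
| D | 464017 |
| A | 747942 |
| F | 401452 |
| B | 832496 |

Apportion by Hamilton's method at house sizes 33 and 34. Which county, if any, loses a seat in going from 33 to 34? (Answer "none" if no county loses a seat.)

none

At 33 seats: D 6, A 10, F 6, B 11.
At 34 seats: D 6, A 10, F 6, B 12.
No county's allocation decreased.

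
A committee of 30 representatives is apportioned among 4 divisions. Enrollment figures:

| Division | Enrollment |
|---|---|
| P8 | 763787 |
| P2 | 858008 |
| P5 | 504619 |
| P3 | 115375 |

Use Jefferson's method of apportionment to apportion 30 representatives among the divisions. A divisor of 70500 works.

P8=10, P2=12, P5=7, P3=1

With modified divisor 70500: modified quotas P8 10.834, P2 12.170, P5 7.158, P3 1.637.
Rounding down: P8 10, P2 12, P5 7, P3 1 (total 30).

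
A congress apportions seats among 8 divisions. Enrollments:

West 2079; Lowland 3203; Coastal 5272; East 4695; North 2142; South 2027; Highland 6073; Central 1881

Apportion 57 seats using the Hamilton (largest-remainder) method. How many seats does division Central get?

4

Standard divisor: 27372 ÷ 57 ≈ 480.211.
Standard quotas: West 4.3294, Lowland 6.6700, Coastal 10.9785, East 9.7770, North 4.4605, South 4.2211, Highland 12.6465, Central 3.9170.
Lower quotas: West 4, Lowland 6, Coastal 10, East 9, North 4, South 4, Highland 12, Central 3 (sum 52, leaving 5 seats).
Remainders in descending order: Coastal 0.9785, Central 0.9170, East 0.7770, Lowland 0.6700, Highland 0.6465, North 0.4605, West 0.3294, South 0.2211.
The surplus seats go to Coastal, Central, East, Lowland, Highland.
Central receives 4.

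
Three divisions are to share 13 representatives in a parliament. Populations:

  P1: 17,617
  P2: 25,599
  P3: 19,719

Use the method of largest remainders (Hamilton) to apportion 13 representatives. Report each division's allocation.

Standard divisor: 62935 ÷ 13 ≈ 4841.154.
Standard quotas: P1 3.6390, P2 5.2878, P3 4.0732.
Lower quotas: P1 3, P2 5, P3 4 (sum 12, leaving 1 seat).
Remainders in descending order: P1 0.6390, P2 0.2878, P3 0.0732.
The surplus seat goes to P1.

P1=4, P2=5, P3=4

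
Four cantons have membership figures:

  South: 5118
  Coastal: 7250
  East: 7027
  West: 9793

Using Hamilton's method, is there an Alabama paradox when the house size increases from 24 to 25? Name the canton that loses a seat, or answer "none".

At 24 seats: South 4, Coastal 6, East 6, West 8.
At 25 seats: South 4, Coastal 6, East 6, West 9.
No canton's allocation decreased.

none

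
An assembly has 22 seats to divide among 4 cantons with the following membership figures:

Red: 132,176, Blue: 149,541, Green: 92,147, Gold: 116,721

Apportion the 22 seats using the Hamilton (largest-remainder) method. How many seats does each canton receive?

Red 6; Blue 7; Green 4; Gold 5

Total 490585; standard divisor 490585/22 ≈ 22299.318.
Standard quotas: Red 5.9274, Blue 6.7061, Green 4.1323, Gold 5.2343.
Lower quotas: Red 5, Blue 6, Green 4, Gold 5 (sum 20, leaving 2 seats).
Remainders in descending order: Red 0.9274, Blue 0.7061, Gold 0.2343, Green 0.1323.
The surplus seats go to Red, Blue.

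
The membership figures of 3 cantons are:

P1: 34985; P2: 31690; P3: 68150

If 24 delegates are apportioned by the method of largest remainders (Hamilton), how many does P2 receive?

The standard divisor is 134825/24 ≈ 5617.708.
Standard quotas: P1 6.2276, P2 5.6411, P3 12.1313.
Lower quotas: P1 6, P2 5, P3 12 (sum 23, leaving 1 seat).
Remainders in descending order: P2 0.6411, P1 0.2276, P3 0.1313.
Largest remainder: P2 receives the extra seat.
P2 receives 6.

6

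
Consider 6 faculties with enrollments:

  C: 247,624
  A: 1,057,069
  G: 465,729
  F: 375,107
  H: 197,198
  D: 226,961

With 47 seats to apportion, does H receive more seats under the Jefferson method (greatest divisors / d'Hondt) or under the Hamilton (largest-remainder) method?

Jefferson: C 4, A 20, G 9, F 7, H 3, D 4.
Hamilton: C 5, A 19, G 8, F 7, H 4, D 4.
H gets 3 under Jefferson and 4 under Hamilton.

Hamilton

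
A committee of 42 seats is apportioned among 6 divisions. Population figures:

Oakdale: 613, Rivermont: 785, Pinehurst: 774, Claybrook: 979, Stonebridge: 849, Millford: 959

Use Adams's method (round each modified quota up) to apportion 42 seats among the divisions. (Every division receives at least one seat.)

Standard divisor 4959/42 ≈ 118.071; standard quotas: Oakdale 5.192, Rivermont 6.649, Pinehurst 6.555, Claybrook 8.292, Stonebridge 7.191, Millford 8.122.
Rounding up gives 6, 7, 7, 9, 8, 9 = 46 seats, so the divisor must be adjusted.
With modified divisor 126: modified quotas Oakdale 4.865, Rivermont 6.230, Pinehurst 6.143, Claybrook 7.770, Stonebridge 6.738, Millford 7.611.
Rounding up: Oakdale 5, Rivermont 7, Pinehurst 7, Claybrook 8, Stonebridge 7, Millford 8 (total 42).

Oakdale=5, Rivermont=7, Pinehurst=7, Claybrook=8, Stonebridge=7, Millford=8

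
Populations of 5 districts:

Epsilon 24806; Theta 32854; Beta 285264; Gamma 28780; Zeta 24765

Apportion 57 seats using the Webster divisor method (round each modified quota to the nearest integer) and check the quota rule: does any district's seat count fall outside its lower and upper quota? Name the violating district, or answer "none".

Standard quotas: Epsilon 3.566, Theta 4.723, Beta 41.012, Gamma 4.138, Zeta 3.560.
Webster allocation: Epsilon 4, Theta 5, Beta 40, Gamma 4, Zeta 4.
Beta has quota 41.012 (lower 41, upper 42) but receives 40 — outside the quota interval.

Beta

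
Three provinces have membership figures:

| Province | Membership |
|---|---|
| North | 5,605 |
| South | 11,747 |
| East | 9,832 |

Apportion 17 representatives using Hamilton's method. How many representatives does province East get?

6

The standard divisor is 27184/17 ≈ 1599.059.
Standard quotas: North 3.5052, South 7.3462, East 6.1486.
Lower quotas: North 3, South 7, East 6 (sum 16, leaving 1 seat).
Remainders in descending order: North 0.5052, South 0.3462, East 0.1486.
Largest remainder: North receives the extra seat.
East receives 6.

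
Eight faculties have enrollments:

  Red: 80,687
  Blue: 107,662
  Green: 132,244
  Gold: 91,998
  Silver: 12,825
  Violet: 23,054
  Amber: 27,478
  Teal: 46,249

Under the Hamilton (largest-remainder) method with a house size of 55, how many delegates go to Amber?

3

The standard divisor is 522197/55 ≈ 9494.491.
Standard quotas: Red 8.4983, Blue 11.3394, Green 13.9285, Gold 9.6896, Silver 1.3508, Violet 2.4281, Amber 2.8941, Teal 4.8711.
Lower quotas: Red 8, Blue 11, Green 13, Gold 9, Silver 1, Violet 2, Amber 2, Teal 4 (sum 50, leaving 5 seats).
Remainders in descending order: Green 0.9285, Amber 0.8941, Teal 0.8711, Gold 0.6896, Red 0.4983, Violet 0.4281, Silver 0.3508, Blue 0.3394.
Largest remainders: Green, Amber, Teal, Gold, Red receive the extra seats.
Amber receives 3.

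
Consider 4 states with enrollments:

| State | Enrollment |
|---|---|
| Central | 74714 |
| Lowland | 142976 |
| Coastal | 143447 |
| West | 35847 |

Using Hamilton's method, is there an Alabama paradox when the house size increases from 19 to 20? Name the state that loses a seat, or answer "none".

At 19 seats: Central 3, Lowland 7, Coastal 7, West 2.
At 20 seats: Central 4, Lowland 7, Coastal 7, West 2.
No state's allocation decreased.

none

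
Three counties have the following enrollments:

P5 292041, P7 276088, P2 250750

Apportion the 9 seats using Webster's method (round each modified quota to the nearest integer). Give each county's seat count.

Standard divisor 818879/9 ≈ 90986.556; standard quotas: P5 3.210, P7 3.034, P2 2.756.
Rounding to the nearest integer gives P5 3, P7 3, P2 3 — total 9, matching the house size, so no adjustment is needed.

P5: 3, P7: 3, P2: 3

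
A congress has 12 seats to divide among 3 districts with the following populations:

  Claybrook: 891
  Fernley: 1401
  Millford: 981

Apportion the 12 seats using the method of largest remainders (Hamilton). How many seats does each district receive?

Claybrook=3; Fernley=5; Millford=4

The standard divisor is 3273/12 ≈ 272.75.
Standard quotas: Claybrook 3.267, Fernley 5.137, Millford 3.597.
Lower quotas: Claybrook 3, Fernley 5, Millford 3 (sum 11, leaving 1 seat).
Remainders in descending order: Millford 0.597, Claybrook 0.267, Fernley 0.137.
The surplus seat goes to Millford.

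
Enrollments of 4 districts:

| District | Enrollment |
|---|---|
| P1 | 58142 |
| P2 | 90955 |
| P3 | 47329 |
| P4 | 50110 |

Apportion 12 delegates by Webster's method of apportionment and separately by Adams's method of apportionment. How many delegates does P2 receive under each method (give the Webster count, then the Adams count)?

5 and 4

Webster: P1 3, P2 5, P3 2, P4 2.
Adams: P1 3, P2 4, P3 2, P4 3.
P2 gets 5 under Webster and 4 under Adams.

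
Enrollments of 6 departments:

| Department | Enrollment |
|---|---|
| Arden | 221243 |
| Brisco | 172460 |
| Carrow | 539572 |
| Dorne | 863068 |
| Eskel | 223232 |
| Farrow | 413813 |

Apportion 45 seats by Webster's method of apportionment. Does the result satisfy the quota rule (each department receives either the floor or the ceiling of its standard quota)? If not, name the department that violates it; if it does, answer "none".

Standard quotas: Arden 4.091, Brisco 3.189, Carrow 9.978, Dorne 15.960, Eskel 4.128, Farrow 7.653.
Webster allocation: Arden 4, Brisco 3, Carrow 10, Dorne 16, Eskel 4, Farrow 8.
Every allocation lies between the lower and upper quota.

none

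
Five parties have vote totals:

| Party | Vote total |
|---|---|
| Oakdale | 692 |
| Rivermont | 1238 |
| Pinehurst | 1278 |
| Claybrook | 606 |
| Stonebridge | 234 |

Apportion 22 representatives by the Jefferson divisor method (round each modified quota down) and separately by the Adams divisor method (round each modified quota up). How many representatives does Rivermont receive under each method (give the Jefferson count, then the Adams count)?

7 and 6

Jefferson: Oakdale 4, Rivermont 7, Pinehurst 7, Claybrook 3, Stonebridge 1.
Adams: Oakdale 4, Rivermont 6, Pinehurst 7, Claybrook 3, Stonebridge 2.
Rivermont gets 7 under Jefferson and 6 under Adams.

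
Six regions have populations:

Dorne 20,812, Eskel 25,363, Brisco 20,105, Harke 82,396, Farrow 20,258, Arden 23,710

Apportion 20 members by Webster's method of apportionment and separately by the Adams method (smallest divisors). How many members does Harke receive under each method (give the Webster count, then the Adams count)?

Webster: Dorne 2, Eskel 3, Brisco 2, Harke 9, Farrow 2, Arden 2.
Adams: Dorne 2, Eskel 3, Brisco 2, Harke 8, Farrow 2, Arden 3.
Harke gets 9 under Webster and 8 under Adams.

9 and 8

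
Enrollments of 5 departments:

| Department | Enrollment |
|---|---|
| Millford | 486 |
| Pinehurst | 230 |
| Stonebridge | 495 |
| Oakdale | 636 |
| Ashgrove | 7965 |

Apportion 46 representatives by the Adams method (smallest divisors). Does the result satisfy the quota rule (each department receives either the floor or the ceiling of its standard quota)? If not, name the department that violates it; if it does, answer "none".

Standard quotas: Millford 2.278, Pinehurst 1.078, Stonebridge 2.321, Oakdale 2.982, Ashgrove 37.341.
Adams allocation: Millford 3, Pinehurst 2, Stonebridge 3, Oakdale 3, Ashgrove 35.
Ashgrove has quota 37.341 (lower 37, upper 38) but receives 35 — outside the quota interval.

Ashgrove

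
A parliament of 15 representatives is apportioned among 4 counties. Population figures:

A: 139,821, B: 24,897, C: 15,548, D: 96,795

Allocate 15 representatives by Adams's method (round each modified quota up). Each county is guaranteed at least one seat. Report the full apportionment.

A=7, B=2, C=1, D=5

Standard divisor 277061/15 ≈ 18470.733; standard quotas: A 7.570, B 1.348, C 0.842, D 5.240.
Rounding up gives 8, 2, 1, 6 = 17 seats, so the divisor must be adjusted.
With modified divisor 21600: modified quotas A 6.473, B 1.153, C 0.720, D 4.481.
Rounding up: A 7, B 2, C 1, D 5 (total 15).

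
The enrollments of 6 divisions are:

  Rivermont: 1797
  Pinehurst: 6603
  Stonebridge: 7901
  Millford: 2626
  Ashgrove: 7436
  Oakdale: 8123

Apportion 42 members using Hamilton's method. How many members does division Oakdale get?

10

The standard divisor is 34486/42 ≈ 821.095.
Standard quotas: Rivermont 2.1885, Pinehurst 8.0417, Stonebridge 9.6225, Millford 3.1982, Ashgrove 9.0562, Oakdale 9.8929.
Lower quotas: Rivermont 2, Pinehurst 8, Stonebridge 9, Millford 3, Ashgrove 9, Oakdale 9 (sum 40, leaving 2 seats).
Remainders in descending order: Oakdale 0.8929, Stonebridge 0.6225, Millford 0.1982, Rivermont 0.1885, Ashgrove 0.0562, Pinehurst 0.0417.
Largest remainders: Oakdale, Stonebridge receive the extra seats.
Oakdale receives 10.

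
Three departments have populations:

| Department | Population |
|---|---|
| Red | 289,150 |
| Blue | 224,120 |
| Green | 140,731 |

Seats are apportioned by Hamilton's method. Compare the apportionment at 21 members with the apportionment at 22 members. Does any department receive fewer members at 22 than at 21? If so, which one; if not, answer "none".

At 21 seats: Red 9, Blue 7, Green 5.
At 22 seats: Red 10, Blue 7, Green 5.
No department's allocation decreased.

none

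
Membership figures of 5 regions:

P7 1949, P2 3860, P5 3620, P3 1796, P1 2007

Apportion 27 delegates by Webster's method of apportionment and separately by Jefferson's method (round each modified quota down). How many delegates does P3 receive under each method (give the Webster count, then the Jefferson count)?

Webster: P7 4, P2 8, P5 7, P3 4, P1 4.
Jefferson: P7 4, P2 8, P5 8, P3 3, P1 4.
P3 gets 4 under Webster and 3 under Jefferson.

4 and 3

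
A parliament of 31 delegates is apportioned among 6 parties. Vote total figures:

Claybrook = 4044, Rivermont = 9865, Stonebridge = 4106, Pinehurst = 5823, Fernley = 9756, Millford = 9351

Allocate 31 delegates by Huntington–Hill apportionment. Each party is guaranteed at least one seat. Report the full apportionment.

Claybrook 3, Rivermont 7, Stonebridge 3, Pinehurst 4, Fernley 7, Millford 7

With divisor 1381: modified quotas Claybrook 2.928, Rivermont 7.143, Stonebridge 2.973, Pinehurst 4.217, Fernley 7.064, Millford 6.771.
Geometric-mean thresholds: Claybrook √(2·3)=2.449, Rivermont √(7·8)=7.483, Stonebridge √(2·3)=2.449, Pinehurst √(4·5)=4.472, Fernley √(7·8)=7.483, Millford √(6·7)=6.481.
Each quota rounded against its threshold gives Claybrook 3, Rivermont 7, Stonebridge 3, Pinehurst 4, Fernley 7, Millford 7 (total 31).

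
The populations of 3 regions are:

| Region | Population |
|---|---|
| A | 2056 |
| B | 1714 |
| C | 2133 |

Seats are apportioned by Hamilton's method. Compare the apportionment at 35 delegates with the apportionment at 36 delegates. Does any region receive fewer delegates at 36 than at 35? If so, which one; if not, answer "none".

At 35 seats: A 12, B 10, C 13.
At 36 seats: A 13, B 10, C 13.
No region's allocation decreased.

none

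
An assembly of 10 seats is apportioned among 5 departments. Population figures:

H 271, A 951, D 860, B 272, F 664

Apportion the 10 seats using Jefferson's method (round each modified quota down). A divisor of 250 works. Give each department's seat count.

With modified divisor 250: modified quotas H 1.084, A 3.804, D 3.440, B 1.088, F 2.656.
Rounding down: H 1, A 3, D 3, B 1, F 2 (total 10).

H 1; A 3; D 3; B 1; F 2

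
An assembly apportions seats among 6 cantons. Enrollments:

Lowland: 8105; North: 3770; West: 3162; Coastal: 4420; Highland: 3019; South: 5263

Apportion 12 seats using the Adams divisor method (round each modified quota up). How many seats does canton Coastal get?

2

Standard divisor 27739/12 ≈ 2311.583; standard quotas: Lowland 3.506, North 1.631, West 1.368, Coastal 1.912, Highland 1.306, South 2.277.
Rounding up gives 4, 2, 2, 2, 2, 3 = 15 seats, so the divisor must be adjusted.
With modified divisor 3100: modified quotas Lowland 2.615, North 1.216, West 1.020, Coastal 1.426, Highland 0.974, South 1.698.
Rounding up: Lowland 3, North 2, West 2, Coastal 2, Highland 1, South 2 (total 12).
Coastal receives 2.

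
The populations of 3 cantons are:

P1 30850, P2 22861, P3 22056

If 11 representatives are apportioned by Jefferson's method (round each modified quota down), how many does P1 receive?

Standard divisor 75767/11 ≈ 6887.909; standard quotas: P1 4.479, P2 3.319, P3 3.202.
Rounding down gives 4, 3, 3 = 10 seats, so the divisor must be adjusted.
With modified divisor 5900: modified quotas P1 5.229, P2 3.875, P3 3.738.
Rounding down: P1 5, P2 3, P3 3 (total 11).
P1 receives 5.

5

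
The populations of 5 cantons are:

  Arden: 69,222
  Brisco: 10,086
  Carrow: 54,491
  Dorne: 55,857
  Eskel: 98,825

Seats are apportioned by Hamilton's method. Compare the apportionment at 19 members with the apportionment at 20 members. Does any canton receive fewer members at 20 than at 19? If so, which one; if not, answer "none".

At 19 seats: Arden 4, Brisco 1, Carrow 4, Dorne 4, Eskel 6.
At 20 seats: Arden 5, Brisco 0, Carrow 4, Dorne 4, Eskel 7.
Brisco drops from 1 to 0.

Brisco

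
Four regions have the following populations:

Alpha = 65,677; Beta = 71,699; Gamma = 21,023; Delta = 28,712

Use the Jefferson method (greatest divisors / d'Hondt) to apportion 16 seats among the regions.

Standard divisor 187111/16 ≈ 11694.438; standard quotas: Alpha 5.616, Beta 6.131, Gamma 1.798, Delta 2.455.
Rounding down gives 5, 6, 1, 2 = 14 seats, so the divisor must be adjusted.
With modified divisor 10400: modified quotas Alpha 6.315, Beta 6.894, Gamma 2.021, Delta 2.761.
Rounding down: Alpha 6, Beta 6, Gamma 2, Delta 2 (total 16).

Alpha: 6, Beta: 6, Gamma: 2, Delta: 2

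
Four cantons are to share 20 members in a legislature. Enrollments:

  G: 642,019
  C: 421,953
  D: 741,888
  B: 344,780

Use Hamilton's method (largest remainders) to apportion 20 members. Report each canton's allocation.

Standard divisor: 2150640 ÷ 20 = 107532.
Standard quotas: G 5.9705, C 3.9240, D 6.8992, B 3.2063.
Lower quotas: G 5, C 3, D 6, B 3 (sum 17, leaving 3 seats).
Remainders in descending order: G 0.9705, C 0.9240, D 0.8992, B 0.2063.
The surplus seats go to G, C, D.

G 6, C 4, D 7, B 3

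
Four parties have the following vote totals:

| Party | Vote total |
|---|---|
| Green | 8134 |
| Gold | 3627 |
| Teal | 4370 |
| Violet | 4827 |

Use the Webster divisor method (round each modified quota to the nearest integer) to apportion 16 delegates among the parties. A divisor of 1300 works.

With modified divisor 1300: modified quotas Green 6.257, Gold 2.790, Teal 3.362, Violet 3.713.
Rounding to the nearest integer: Green 6, Gold 3, Teal 3, Violet 4 (total 16).

Green 6; Gold 3; Teal 3; Violet 4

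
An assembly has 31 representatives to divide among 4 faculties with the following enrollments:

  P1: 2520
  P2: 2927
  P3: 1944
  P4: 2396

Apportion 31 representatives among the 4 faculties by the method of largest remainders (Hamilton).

The standard divisor is 9787/31 ≈ 315.71.
Standard quotas: P1 7.982, P2 9.271, P3 6.158, P4 7.589.
Lower quotas: P1 7, P2 9, P3 6, P4 7 (sum 29, leaving 2 seats).
Remainders in descending order: P1 0.982, P4 0.589, P2 0.271, P3 0.158.
The surplus seats go to P1, P4.

P1=8, P2=9, P3=6, P4=8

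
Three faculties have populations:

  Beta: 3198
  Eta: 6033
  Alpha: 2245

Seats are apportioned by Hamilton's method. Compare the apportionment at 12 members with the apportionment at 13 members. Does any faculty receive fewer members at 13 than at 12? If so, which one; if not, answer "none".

Alpha

At 12 seats: Beta 3, Eta 6, Alpha 3.
At 13 seats: Beta 4, Eta 7, Alpha 2.
Alpha drops from 3 to 2.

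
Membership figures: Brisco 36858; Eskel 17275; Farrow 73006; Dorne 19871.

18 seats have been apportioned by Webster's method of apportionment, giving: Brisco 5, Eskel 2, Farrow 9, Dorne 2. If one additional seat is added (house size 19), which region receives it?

Dorne

Priority for the next seat is population ÷ (current seats + 0.5).
Priorities: Brisco 6701.455, Eskel 6910.000, Farrow 7684.842, Dorne 7948.400.
Highest priority: Dorne.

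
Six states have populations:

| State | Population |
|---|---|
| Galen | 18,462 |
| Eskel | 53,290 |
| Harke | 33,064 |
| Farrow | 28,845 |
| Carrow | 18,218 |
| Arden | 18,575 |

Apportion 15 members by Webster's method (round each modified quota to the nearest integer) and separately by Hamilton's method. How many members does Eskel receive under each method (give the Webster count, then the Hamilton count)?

4 and 5

Webster: Galen 2, Eskel 4, Harke 3, Farrow 2, Carrow 2, Arden 2.
Hamilton: Galen 2, Eskel 5, Harke 3, Farrow 2, Carrow 1, Arden 2.
Eskel gets 4 under Webster and 5 under Hamilton.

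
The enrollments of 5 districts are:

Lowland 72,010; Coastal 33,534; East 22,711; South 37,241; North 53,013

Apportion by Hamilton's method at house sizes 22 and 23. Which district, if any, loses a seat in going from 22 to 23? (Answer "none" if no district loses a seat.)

Coastal

At 22 seats: Lowland 7, Coastal 4, East 2, South 4, North 5.
At 23 seats: Lowland 8, Coastal 3, East 2, South 4, North 6.
Coastal drops from 4 to 3.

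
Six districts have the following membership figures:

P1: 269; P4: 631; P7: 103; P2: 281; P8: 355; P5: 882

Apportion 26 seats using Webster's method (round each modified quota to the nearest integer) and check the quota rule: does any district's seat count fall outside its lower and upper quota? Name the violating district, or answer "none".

Standard quotas: P1 2.774, P4 6.508, P7 1.062, P2 2.898, P8 3.661, P5 9.096.
Webster allocation: P1 3, P4 6, P7 1, P2 3, P8 4, P5 9.
Every allocation lies between the lower and upper quota.

none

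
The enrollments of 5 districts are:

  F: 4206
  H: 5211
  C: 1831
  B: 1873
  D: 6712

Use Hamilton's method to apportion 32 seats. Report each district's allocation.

F 7; H 8; C 3; B 3; D 11

The standard divisor is 19833/32 ≈ 619.781.
Standard quotas: F 6.7863, H 8.4078, C 2.9543, B 3.0220, D 10.8296.
Lower quotas: F 6, H 8, C 2, B 3, D 10 (sum 29, leaving 3 seats).
Remainders in descending order: C 0.9543, D 0.8296, F 0.7863, H 0.4078, B 0.0220.
Largest remainders: C, D, F receive the extra seats.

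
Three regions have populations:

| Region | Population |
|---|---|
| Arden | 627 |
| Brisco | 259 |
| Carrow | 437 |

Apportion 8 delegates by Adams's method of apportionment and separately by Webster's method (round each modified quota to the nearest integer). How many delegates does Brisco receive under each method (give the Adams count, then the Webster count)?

2 and 1

Adams: Arden 3, Brisco 2, Carrow 3.
Webster: Arden 4, Brisco 1, Carrow 3.
Brisco gets 2 under Adams and 1 under Webster.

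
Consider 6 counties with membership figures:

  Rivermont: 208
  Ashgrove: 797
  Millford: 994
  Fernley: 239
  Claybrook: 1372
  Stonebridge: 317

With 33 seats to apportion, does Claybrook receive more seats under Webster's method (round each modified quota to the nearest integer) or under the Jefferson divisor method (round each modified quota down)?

Webster: Rivermont 2, Ashgrove 7, Millford 8, Fernley 2, Claybrook 11, Stonebridge 3.
Jefferson: Rivermont 1, Ashgrove 7, Millford 9, Fernley 2, Claybrook 12, Stonebridge 2.
Claybrook gets 11 under Webster and 12 under Jefferson.

Jefferson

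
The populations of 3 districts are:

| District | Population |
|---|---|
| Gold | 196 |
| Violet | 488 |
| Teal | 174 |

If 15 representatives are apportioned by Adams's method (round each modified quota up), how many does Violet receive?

8

Standard divisor 858/15 ≈ 57.2; standard quotas: Gold 3.427, Violet 8.531, Teal 3.042.
Rounding up gives 4, 9, 4 = 17 seats, so the divisor must be adjusted.
With modified divisor 63: modified quotas Gold 3.111, Violet 7.746, Teal 2.762.
Rounding up: Gold 4, Violet 8, Teal 3 (total 15).
Violet receives 8.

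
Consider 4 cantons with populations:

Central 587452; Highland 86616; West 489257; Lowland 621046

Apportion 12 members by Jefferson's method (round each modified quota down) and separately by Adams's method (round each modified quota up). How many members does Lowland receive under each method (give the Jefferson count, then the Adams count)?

Jefferson: Central 4, Highland 0, West 3, Lowland 5.
Adams: Central 4, Highland 1, West 3, Lowland 4.
Lowland gets 5 under Jefferson and 4 under Adams.

5 and 4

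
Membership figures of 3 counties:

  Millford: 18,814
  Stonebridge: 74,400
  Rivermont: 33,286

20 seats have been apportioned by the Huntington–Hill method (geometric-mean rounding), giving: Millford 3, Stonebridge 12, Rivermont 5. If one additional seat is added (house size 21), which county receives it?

Priority for the next seat is population ÷ (√(s·(s+1))).
Priorities: Millford 5431.134, Stonebridge 5956.767, Rivermont 6077.164.
Highest priority: Rivermont.

Rivermont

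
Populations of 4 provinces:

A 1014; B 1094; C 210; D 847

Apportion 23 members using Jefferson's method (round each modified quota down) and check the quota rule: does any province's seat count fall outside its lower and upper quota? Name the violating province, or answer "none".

none

Standard quotas: A 7.369, B 7.950, C 1.526, D 6.155.
Jefferson allocation: A 8, B 8, C 1, D 6.
Every allocation lies between the lower and upper quota.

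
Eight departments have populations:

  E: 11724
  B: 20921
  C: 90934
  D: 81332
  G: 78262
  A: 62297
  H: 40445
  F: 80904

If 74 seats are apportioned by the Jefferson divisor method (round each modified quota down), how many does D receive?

13

Standard divisor 466819/74 ≈ 6308.365; standard quotas: E 1.858, B 3.316, C 14.415, D 12.893, G 12.406, A 9.875, H 6.411, F 12.825.
Rounding down gives 1, 3, 14, 12, 12, 9, 6, 12 = 69 seats, so the divisor must be adjusted.
With modified divisor 5940: modified quotas E 1.974, B 3.522, C 15.309, D 13.692, G 13.175, A 10.488, H 6.809, F 13.620.
Rounding down: E 1, B 3, C 15, D 13, G 13, A 10, H 6, F 13 (total 74).
D receives 13.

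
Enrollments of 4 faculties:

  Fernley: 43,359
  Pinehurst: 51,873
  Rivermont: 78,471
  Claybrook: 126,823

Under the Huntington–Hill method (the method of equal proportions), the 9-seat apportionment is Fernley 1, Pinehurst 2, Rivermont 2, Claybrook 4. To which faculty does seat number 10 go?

Rivermont

Priority for the next seat is population ÷ (√(s·(s+1))).
Priorities: Fernley 30659.443, Pinehurst 21177.064, Rivermont 32035.652, Claybrook 28358.485.
Highest priority: Rivermont.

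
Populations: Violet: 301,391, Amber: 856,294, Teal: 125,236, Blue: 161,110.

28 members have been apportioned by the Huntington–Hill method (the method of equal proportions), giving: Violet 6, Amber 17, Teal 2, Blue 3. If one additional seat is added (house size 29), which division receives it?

Priority for the next seat is population ÷ (√(s·(s+1))).
Priorities: Violet 46505.641, Amber 48951.070, Teal 51127.383, Blue 46508.451.
Highest priority: Teal.

Teal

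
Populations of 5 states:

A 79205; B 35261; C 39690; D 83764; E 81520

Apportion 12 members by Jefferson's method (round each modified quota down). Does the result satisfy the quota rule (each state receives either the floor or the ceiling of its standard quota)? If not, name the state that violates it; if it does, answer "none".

Standard quotas: A 2.975, B 1.325, C 1.491, D 3.147, E 3.062.
Jefferson allocation: A 3, B 1, C 1, D 4, E 3.
Every allocation lies between the lower and upper quota.

none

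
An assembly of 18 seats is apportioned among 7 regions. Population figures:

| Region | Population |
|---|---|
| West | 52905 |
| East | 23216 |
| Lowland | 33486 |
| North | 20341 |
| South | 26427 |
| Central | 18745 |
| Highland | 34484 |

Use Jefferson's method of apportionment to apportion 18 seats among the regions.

Standard divisor 209604/18 ≈ 11644.667; standard quotas: West 4.543, East 1.994, Lowland 2.876, North 1.747, South 2.269, Central 1.610, Highland 2.961.
Rounding down gives 4, 1, 2, 1, 2, 1, 2 = 13 seats, so the divisor must be adjusted.
With modified divisor 9800: modified quotas West 5.398, East 2.369, Lowland 3.417, North 2.076, South 2.697, Central 1.913, Highland 3.519.
Rounding down: West 5, East 2, Lowland 3, North 2, South 2, Central 1, Highland 3 (total 18).

West 5, East 2, Lowland 3, North 2, South 2, Central 1, Highland 3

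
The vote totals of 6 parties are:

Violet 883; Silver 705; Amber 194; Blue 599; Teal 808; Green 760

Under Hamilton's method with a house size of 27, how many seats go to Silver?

5

The standard divisor is 3949/27 ≈ 146.259.
Standard quotas: Violet 6.037, Silver 4.820, Amber 1.326, Blue 4.095, Teal 5.524, Green 5.196.
Lower quotas: Violet 6, Silver 4, Amber 1, Blue 4, Teal 5, Green 5 (sum 25, leaving 2 seats).
Remainders in descending order: Silver 0.820, Teal 0.524, Amber 0.326, Green 0.196, Blue 0.095, Violet 0.037.
The surplus seats go to Silver, Teal.
Silver receives 5.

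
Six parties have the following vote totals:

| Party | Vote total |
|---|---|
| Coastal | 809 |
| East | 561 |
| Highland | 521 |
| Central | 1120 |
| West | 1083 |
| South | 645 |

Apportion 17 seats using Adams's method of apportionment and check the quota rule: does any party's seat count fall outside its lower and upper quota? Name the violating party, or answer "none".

Standard quotas: Coastal 2.902, East 2.012, Highland 1.869, Central 4.018, West 3.885, South 2.314.
Adams allocation: Coastal 3, East 2, Highland 2, Central 4, West 4, South 2.
Every allocation lies between the lower and upper quota.

none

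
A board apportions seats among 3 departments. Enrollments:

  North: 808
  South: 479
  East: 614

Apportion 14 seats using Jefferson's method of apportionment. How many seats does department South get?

Standard divisor 1901/14 ≈ 135.786; standard quotas: North 5.951, South 3.528, East 4.522.
Rounding down gives 5, 3, 4 = 12 seats, so the divisor must be adjusted.
With modified divisor 121: modified quotas North 6.678, South 3.959, East 5.074.
Rounding down: North 6, South 3, East 5 (total 14).
South receives 3.

3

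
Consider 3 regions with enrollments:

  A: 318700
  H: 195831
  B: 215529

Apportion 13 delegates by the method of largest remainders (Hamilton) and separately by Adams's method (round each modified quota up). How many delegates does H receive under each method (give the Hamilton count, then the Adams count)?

Hamilton: A 6, H 3, B 4.
Adams: A 5, H 4, B 4.
H gets 3 under Hamilton and 4 under Adams.

3 and 4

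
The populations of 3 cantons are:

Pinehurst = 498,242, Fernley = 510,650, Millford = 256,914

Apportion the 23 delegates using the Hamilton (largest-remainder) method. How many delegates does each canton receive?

Pinehurst: 9, Fernley: 9, Millford: 5

Total 1265806; standard divisor 1265806/23 ≈ 55035.043.
Standard quotas: Pinehurst 9.0532, Fernley 9.2786, Millford 4.6682.
Lower quotas: Pinehurst 9, Fernley 9, Millford 4 (sum 22, leaving 1 seat).
Remainders in descending order: Millford 0.6682, Fernley 0.2786, Pinehurst 0.0532.
The surplus seat goes to Millford.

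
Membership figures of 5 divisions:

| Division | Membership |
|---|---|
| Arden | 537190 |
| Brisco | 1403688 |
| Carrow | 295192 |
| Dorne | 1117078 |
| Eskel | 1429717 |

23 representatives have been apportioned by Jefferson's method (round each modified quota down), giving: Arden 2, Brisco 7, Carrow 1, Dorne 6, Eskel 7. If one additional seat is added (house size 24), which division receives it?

Arden

Priority for the next seat is population ÷ (current seats + 1).
Priorities: Arden 179063.333, Brisco 175461.000, Carrow 147596.000, Dorne 159582.571, Eskel 178714.625.
Highest priority: Arden.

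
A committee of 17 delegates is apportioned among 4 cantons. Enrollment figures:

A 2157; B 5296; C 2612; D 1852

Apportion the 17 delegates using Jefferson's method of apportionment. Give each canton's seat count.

Standard divisor 11917/17 ≈ 701; standard quotas: A 3.077, B 7.555, C 3.726, D 2.642.
Rounding down gives 3, 7, 3, 2 = 15 seats, so the divisor must be adjusted.
With modified divisor 640: modified quotas A 3.370, B 8.275, C 4.081, D 2.894.
Rounding down: A 3, B 8, C 4, D 2 (total 17).

A: 3; B: 8; C: 4; D: 2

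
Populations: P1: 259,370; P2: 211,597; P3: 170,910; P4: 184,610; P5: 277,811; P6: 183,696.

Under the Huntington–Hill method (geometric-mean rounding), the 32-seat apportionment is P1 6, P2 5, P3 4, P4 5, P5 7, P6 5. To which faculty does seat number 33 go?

Priority for the next seat is population ÷ (√(s·(s+1))).
Priorities: P1 40021.660, P2 38632.150, P3 38216.638, P4 33705.020, P5 37124.056, P6 33538.148.
Highest priority: P1.

P1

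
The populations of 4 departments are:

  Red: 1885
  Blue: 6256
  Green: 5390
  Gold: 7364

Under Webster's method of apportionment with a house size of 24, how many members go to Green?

Standard divisor 20895/24 ≈ 870.625; standard quotas: Red 2.165, Blue 7.186, Green 6.191, Gold 8.458.
Rounding to the nearest integer gives 2, 7, 6, 8 = 23 seats, so the divisor must be adjusted.
With modified divisor 850: modified quotas Red 2.218, Blue 7.360, Green 6.341, Gold 8.664.
Rounding to the nearest integer: Red 2, Blue 7, Green 6, Gold 9 (total 24).
Green receives 6.

6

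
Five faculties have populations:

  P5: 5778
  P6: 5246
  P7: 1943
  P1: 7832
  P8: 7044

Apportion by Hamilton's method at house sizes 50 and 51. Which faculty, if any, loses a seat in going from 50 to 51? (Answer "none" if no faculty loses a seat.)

P7

At 50 seats: P5 10, P6 9, P7 4, P1 14, P8 13.
At 51 seats: P5 11, P6 10, P7 3, P1 14, P8 13.
P7 drops from 4 to 3.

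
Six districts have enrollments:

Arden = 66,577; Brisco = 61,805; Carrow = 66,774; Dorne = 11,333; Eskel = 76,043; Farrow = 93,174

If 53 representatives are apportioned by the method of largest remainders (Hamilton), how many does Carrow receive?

Total 375706; standard divisor 375706/53 ≈ 7088.792.
Standard quotas: Arden 9.3919, Brisco 8.7187, Carrow 9.4197, Dorne 1.5987, Eskel 10.7272, Farrow 13.1438.
Lower quotas: Arden 9, Brisco 8, Carrow 9, Dorne 1, Eskel 10, Farrow 13 (sum 50, leaving 3 seats).
Remainders in descending order: Eskel 0.7272, Brisco 0.7187, Dorne 0.5987, Carrow 0.4197, Arden 0.3919, Farrow 0.1438.
Largest remainders: Eskel, Brisco, Dorne receive the extra seats.
Carrow receives 9.

9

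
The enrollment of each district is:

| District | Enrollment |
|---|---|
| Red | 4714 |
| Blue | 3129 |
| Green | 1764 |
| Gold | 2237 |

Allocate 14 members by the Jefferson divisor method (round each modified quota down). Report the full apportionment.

Standard divisor 11844/14 ≈ 846; standard quotas: Red 5.572, Blue 3.699, Green 2.085, Gold 2.644.
Rounding down gives 5, 3, 2, 2 = 12 seats, so the divisor must be adjusted.
With modified divisor 760: modified quotas Red 6.203, Blue 4.117, Green 2.321, Gold 2.943.
Rounding down: Red 6, Blue 4, Green 2, Gold 2 (total 14).

Red: 6, Blue: 4, Green: 2, Gold: 2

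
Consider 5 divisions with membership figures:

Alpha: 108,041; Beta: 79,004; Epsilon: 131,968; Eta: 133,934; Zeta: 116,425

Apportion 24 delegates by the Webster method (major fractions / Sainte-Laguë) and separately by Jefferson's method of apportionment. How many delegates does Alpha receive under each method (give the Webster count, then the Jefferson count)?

Webster: Alpha 5, Beta 3, Epsilon 5, Eta 6, Zeta 5.
Jefferson: Alpha 4, Beta 3, Epsilon 6, Eta 6, Zeta 5.
Alpha gets 5 under Webster and 4 under Jefferson.

5 and 4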